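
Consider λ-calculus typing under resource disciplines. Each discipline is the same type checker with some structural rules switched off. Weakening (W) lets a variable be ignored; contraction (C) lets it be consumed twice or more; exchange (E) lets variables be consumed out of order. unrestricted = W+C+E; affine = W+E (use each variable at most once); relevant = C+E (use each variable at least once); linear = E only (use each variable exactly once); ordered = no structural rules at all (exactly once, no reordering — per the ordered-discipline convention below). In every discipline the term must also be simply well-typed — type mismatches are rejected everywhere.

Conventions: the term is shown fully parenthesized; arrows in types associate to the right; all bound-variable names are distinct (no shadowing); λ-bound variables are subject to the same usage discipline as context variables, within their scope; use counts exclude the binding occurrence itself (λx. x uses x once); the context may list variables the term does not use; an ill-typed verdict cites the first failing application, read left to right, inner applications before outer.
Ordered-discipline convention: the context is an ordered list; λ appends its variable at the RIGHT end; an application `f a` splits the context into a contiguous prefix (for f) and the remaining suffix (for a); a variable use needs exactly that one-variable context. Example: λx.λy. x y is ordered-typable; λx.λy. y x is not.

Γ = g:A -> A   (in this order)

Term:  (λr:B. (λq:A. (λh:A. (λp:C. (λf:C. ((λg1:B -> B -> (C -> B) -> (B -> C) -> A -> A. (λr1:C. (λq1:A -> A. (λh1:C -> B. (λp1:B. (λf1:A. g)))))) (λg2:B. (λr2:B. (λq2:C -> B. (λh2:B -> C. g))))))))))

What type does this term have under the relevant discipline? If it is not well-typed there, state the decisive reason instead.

not well-typed under relevant — unused: r, q, h, p, f, g1, r1, q1, h1, p1, f1, g2, r2, q2, h2 — weakening required
use counts: g=2, r (bound)=0, q (bound)=0, h (bound)=0, p (bound)=0, f (bound)=0, g1 (bound)=0, r1 (bound)=0, q1 (bound)=0, h1 (bound)=0, p1 (bound)=0, f1 (bound)=0, g2 (bound)=0, r2 (bound)=0, q2 (bound)=0, h2 (bound)=0
use order (left to right): g, g
typing: well-typed — term : B -> A -> A -> C -> C -> C -> (A -> A) -> (C -> B) -> B -> A -> A -> A
summary: ordered ✗, linear ✗, affine ✗, relevant ✗, unrestricted ✓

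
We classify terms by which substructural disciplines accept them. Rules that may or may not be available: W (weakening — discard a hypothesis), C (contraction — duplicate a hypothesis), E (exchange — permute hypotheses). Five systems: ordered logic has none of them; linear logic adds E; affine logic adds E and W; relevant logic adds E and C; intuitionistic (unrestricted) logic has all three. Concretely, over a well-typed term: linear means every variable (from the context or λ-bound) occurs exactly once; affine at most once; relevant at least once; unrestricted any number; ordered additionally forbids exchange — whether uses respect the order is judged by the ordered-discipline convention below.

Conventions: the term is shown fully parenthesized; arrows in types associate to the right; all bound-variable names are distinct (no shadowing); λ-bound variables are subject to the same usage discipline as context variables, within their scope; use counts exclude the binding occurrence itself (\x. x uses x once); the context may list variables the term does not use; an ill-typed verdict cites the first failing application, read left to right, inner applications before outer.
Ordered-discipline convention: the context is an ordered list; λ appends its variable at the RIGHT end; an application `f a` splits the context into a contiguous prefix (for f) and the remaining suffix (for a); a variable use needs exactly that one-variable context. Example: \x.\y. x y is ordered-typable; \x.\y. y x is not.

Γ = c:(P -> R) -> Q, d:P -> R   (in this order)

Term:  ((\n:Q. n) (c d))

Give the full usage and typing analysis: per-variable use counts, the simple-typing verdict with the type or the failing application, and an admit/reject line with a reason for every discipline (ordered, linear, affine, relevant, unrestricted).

variable uses: c: 1×; d: 1×; n (λ-bound): 1×
left-to-right use order: n, c, d
typing: ✓ — Q
ordered: ✓, one use each (c, d, n); ordered split holds
linear: ✓, c, d, n: one use apiece
affine: ✓, none of c, d, n used more than once
relevant: ✓, none of c, d, n goes unused
unrestricted: ✓, simply typable at Q; W, C, E all held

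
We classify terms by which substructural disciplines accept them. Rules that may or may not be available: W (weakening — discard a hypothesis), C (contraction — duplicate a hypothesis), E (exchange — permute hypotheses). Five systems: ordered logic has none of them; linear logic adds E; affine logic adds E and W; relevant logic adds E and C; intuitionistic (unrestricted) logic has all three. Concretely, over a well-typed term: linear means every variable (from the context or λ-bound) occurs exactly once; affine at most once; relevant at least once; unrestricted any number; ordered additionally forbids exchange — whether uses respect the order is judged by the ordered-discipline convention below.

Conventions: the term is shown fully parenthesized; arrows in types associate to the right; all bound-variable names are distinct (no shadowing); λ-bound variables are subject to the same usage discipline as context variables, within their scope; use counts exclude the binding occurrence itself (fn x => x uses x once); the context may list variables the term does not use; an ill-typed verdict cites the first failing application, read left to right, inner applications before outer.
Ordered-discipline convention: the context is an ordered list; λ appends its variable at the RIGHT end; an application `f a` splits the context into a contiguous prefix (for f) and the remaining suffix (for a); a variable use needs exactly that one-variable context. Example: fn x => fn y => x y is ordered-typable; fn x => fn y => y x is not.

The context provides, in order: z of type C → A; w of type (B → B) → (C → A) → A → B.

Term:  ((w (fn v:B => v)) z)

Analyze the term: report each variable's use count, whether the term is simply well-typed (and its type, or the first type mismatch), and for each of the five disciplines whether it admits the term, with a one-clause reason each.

counts: z: 1×; w: 1×; v [bound]: 1×
uses in reading order: w, v, z
typing: the term checks, with type A → B
ordered: ✗, no contiguous prefix/suffix split fits w, v, z
linear: ✓, z, w, v: one use apiece
affine: ✓, no duplicate uses among z, w, v
relevant: ✓, none of z, w, v goes unused
unrestricted: ✓, simply typable at A → B; W, C, E all held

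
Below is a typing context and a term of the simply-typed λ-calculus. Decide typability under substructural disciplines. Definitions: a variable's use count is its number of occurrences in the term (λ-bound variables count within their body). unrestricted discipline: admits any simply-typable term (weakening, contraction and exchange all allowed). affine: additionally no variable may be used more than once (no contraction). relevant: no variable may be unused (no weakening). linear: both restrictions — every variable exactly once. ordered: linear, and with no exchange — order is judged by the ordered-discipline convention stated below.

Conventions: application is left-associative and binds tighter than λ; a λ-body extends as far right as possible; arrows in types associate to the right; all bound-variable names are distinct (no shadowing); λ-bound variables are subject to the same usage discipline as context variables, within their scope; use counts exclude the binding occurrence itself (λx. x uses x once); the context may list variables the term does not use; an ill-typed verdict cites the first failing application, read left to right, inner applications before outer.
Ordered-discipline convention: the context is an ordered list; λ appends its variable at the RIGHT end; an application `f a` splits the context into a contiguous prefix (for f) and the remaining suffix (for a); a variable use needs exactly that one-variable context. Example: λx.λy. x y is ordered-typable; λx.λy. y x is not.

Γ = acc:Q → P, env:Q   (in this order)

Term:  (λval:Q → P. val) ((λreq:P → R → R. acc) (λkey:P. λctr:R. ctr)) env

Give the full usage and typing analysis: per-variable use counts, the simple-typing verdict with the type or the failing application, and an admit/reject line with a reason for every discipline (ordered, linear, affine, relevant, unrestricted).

counts: acc: 1×; env: 1×; val (bound): 1×; req (bound): 0×; key (bound): 0×; ctr (bound): 1×
uses in reading order: val, acc, ctr, env
typing: well-typed at P
ordered ✗ (needs weakening: req, key unused)
linear ✗ (needs weakening: req, key unused)
affine ✓ (no duplicate uses among acc, env, val, req, key, ctr)
relevant ✗ (needs weakening: req, key unused)
unrestricted ✓ (typability at P is all that's needed)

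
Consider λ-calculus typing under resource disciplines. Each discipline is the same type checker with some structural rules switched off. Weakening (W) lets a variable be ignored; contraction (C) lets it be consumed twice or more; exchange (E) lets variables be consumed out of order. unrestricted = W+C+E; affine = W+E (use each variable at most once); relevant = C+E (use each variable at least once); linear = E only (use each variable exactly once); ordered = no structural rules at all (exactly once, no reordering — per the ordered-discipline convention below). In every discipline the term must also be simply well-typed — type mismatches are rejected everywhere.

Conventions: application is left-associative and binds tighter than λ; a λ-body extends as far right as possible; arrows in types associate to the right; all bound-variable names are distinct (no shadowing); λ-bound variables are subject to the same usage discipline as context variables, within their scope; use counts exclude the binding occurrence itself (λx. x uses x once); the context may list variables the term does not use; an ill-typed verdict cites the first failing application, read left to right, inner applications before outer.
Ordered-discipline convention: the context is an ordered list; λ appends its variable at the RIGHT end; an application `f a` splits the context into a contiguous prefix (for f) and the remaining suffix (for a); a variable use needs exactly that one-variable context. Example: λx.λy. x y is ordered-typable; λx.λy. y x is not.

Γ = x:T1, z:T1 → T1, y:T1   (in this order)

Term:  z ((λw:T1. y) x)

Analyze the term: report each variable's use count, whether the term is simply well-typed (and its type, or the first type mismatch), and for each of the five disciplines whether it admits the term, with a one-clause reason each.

counts: x ×1, z ×1, y ×1, w (λ-bound) ×0
order of uses: z, y, x
typing: well-typed at T1
ordered ✗ (needs weakening: w unused)
linear ✗ (needs weakening: w unused)
affine ✓ (x, z, y, w: no repeats, contraction unneeded)
relevant ✗ (needs weakening: w unused)
unrestricted ✓ (typability at T1 is all that's needed)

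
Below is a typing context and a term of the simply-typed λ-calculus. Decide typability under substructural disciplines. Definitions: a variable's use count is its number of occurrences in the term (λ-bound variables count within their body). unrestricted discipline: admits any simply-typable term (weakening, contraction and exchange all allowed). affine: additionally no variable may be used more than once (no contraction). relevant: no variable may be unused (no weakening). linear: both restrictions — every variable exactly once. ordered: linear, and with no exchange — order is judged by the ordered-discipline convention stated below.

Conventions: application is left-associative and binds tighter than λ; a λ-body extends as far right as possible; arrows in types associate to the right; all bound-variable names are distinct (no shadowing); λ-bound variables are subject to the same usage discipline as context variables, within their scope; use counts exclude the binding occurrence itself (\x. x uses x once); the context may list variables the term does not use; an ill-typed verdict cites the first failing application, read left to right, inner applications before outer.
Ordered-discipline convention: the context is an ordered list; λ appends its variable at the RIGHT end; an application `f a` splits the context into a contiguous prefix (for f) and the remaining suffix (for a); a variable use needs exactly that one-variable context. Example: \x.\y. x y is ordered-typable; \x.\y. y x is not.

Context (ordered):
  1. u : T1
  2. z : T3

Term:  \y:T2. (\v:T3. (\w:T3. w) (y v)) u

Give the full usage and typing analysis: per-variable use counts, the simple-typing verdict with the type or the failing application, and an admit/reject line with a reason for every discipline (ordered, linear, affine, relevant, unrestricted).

counts: u=1; z=0; y [bound]=1; v [bound]=1; w [bound]=1
use order (left to right): w, y, v, u
typing: ill-typed: applying a non-function (T2)
ordered: ✗, a type mismatch blocks all five
linear: ✗, the type mismatch rejects it
affine: ✗, not simply typable
relevant: ✗, fails simple typing
unrestricted: ✗, a type mismatch blocks all five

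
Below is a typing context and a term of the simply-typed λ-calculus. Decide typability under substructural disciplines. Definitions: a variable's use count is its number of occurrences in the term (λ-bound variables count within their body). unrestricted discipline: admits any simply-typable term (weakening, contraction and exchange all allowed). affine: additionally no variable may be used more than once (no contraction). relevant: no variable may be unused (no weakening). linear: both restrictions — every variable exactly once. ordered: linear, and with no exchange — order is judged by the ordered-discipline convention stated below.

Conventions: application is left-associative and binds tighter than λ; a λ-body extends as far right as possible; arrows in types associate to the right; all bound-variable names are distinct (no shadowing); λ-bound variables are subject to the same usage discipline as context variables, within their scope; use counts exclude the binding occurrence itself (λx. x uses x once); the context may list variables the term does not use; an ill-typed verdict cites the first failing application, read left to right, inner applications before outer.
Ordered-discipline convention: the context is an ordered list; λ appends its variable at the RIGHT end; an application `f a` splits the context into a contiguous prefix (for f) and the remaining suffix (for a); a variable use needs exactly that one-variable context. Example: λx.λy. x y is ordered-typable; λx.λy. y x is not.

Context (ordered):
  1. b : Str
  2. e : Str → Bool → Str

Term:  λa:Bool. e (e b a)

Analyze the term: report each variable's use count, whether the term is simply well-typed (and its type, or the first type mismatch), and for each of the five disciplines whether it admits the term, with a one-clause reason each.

usage: b ×1; e ×2; a [bound] ×1
order of uses: e, e, b, a
typing: ✓ — Bool → Bool → Str
ordered: ✗, repeated use of e ×2
linear: ✗, repeated use of e ×2
affine: ✗, repeated use of e ×2
relevant: ✓, at least one use each (b, e, a)
unrestricted: ✓, type-checks (Bool → Bool → Str) and nothing is barred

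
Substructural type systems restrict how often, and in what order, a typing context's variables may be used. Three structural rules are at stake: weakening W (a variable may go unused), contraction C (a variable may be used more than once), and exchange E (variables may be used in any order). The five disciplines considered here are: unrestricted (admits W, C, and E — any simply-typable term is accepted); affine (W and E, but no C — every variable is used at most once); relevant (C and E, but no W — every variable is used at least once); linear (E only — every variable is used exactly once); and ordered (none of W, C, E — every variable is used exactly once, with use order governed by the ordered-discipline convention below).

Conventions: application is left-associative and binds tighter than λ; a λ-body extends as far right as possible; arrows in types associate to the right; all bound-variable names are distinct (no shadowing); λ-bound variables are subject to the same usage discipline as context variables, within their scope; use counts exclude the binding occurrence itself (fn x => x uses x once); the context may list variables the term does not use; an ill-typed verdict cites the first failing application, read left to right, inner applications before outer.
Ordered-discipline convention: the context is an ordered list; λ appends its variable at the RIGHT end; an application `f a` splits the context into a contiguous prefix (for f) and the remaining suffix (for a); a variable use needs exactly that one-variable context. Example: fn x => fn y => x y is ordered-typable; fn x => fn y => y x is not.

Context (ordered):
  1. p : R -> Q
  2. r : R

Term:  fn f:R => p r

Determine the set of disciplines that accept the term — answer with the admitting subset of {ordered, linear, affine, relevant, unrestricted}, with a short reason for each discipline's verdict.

admitted in: affine, unrestricted
use counts: p ×1; r ×1; f [bound] ×0
use order (left to right): p, r
typing: well-typed at R -> Q
ordered ✗ (needs weakening: f unused)
linear ✗ (needs weakening: f unused)
affine ✓ (at most one use each (p, r, f))
relevant ✗ (needs weakening: f unused)
unrestricted ✓ (well-typed at R -> Q; no restrictions here)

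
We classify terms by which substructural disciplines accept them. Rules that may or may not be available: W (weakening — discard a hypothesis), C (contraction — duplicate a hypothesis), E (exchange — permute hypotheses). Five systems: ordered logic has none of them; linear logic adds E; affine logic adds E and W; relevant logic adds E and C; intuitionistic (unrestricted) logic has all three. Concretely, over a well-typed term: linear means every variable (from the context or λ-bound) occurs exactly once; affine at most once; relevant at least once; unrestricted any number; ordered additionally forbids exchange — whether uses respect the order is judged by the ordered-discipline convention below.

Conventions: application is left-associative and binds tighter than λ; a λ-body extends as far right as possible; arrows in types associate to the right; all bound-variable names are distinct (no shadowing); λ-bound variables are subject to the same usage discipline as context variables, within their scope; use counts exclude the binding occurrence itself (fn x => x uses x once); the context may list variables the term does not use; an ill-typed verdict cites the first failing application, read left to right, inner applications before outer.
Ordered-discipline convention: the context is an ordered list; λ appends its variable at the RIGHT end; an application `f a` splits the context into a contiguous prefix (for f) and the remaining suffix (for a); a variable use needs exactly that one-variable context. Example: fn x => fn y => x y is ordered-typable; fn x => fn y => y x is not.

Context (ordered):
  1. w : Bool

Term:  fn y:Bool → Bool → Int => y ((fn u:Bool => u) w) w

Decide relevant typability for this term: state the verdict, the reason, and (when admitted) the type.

yes — at least one use each (w, y, u); term : (Bool → Bool → Int) → Int
counts: w: 2; y (λ-bound): 1; u (λ-bound): 1
use order (left to right): y, u, w, w
typing: well-typed at (Bool → Bool → Int) → Int
summary: ordered ✗; linear ✗; affine ✗; relevant ✓; unrestricted ✓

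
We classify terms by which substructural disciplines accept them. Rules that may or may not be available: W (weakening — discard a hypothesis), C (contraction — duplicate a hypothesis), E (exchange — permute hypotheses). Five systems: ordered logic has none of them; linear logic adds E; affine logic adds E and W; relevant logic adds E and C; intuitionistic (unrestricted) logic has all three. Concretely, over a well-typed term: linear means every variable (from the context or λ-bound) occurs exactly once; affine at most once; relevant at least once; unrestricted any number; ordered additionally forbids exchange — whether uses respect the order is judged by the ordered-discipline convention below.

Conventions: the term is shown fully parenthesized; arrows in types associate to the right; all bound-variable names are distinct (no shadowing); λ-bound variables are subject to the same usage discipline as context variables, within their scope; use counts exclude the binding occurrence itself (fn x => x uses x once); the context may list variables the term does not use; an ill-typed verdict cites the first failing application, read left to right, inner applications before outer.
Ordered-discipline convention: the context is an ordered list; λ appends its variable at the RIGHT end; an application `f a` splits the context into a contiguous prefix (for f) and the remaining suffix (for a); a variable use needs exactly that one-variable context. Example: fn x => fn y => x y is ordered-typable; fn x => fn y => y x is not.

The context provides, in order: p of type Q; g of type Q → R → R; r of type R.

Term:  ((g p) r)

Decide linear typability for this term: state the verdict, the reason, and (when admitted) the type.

yes — p, g, r: one use apiece; term : R
use counts: p=1, g=1, r=1
left-to-right use order: g, p, r
typing: well-typed — term : R
per-discipline verdicts: ordered ✗ · linear ✓ · affine ✓ · relevant ✓ · unrestricted ✓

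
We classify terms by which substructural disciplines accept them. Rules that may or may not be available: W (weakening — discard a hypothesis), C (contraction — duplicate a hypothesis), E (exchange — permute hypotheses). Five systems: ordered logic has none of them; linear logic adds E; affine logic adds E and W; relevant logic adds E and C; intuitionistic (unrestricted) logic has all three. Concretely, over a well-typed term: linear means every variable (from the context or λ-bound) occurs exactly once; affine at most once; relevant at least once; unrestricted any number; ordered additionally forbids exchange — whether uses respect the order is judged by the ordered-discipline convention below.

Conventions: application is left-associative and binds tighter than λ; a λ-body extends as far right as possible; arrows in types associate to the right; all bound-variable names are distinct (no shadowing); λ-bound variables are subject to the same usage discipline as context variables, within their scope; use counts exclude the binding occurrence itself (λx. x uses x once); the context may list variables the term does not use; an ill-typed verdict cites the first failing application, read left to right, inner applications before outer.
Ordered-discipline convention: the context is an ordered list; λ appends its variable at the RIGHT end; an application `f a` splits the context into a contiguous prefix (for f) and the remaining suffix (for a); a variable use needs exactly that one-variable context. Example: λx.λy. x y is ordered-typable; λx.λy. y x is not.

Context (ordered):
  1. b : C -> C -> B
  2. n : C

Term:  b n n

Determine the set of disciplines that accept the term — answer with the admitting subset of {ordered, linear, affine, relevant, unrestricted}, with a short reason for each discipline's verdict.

admitted by: relevant, unrestricted
usage: b: 1×, n: 2×
left-to-right use order: b, n, n
typing: the term checks, with type B
ordered ✗ (n ×2 used more than once (contraction))
linear ✗ (n ×2 used more than once (contraction))
affine ✗ (n ×2 used more than once (contraction))
relevant ✓ (at least one use each (b, n))
unrestricted ✓ (type-checks (B) and nothing is barred)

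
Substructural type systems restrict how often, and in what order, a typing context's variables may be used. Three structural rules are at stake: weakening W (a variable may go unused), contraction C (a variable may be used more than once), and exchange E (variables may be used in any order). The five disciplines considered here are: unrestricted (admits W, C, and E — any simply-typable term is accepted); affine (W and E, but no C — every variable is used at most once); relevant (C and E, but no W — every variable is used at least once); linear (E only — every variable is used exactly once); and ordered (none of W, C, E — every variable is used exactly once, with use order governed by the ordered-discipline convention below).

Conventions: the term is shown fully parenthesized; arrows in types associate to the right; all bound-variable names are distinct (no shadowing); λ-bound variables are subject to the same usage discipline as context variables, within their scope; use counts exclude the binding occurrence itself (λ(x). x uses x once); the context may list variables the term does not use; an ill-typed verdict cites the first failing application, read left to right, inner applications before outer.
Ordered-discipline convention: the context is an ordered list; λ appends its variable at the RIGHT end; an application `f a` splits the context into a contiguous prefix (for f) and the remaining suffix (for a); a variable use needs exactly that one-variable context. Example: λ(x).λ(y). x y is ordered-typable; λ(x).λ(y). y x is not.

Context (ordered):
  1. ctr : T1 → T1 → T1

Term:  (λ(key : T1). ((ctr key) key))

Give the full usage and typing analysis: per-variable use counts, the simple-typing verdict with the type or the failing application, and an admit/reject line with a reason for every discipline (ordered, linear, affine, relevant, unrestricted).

usage: ctr: 1×, key (λ-bound): 2×
order of uses: ctr, key, key
typing: the term checks, with type T1 → T1
ordered ✗ (key ×2 used more than once (contraction))
linear ✗ (key ×2 used more than once (contraction))
affine ✗ (key ×2 used more than once (contraction))
relevant ✓ (none of ctr, key goes unused)
unrestricted ✓ (typability at T1 → T1 is all that's needed)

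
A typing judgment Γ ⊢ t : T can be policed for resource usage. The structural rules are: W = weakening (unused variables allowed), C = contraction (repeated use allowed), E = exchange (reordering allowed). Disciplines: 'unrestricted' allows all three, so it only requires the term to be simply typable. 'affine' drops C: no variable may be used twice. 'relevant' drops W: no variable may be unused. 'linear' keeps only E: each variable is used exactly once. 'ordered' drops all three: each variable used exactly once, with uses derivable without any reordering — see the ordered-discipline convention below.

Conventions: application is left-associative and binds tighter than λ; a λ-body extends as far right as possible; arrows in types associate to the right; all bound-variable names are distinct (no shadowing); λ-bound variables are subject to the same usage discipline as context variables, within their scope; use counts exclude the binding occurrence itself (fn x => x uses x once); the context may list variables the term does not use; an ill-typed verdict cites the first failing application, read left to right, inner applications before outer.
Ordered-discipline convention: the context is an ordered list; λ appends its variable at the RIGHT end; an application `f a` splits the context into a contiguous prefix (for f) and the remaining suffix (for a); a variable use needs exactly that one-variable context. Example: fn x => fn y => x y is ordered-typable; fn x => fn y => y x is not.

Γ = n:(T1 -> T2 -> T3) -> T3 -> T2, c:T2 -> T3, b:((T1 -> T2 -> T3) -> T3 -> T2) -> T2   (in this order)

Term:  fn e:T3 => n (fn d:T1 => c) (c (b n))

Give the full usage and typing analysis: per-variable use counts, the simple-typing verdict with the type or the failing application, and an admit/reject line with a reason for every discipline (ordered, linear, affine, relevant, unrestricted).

variable uses: n=2; c=2; b=1; e (λ-bound)=0; d (λ-bound)=0
order of uses: n, c, c, b, n
typing: well-typed — term : T3 -> T2
ordered ✗ (uses contraction: n ×2, c ×2; e, d never used (weakening))
linear ✗ (uses contraction: n ×2, c ×2; e, d never used (weakening))
affine ✗ (uses contraction: n ×2, c ×2)
relevant ✗ (e, d never used (weakening))
unrestricted ✓ (simply typable at T3 -> T2; W, C, E all held)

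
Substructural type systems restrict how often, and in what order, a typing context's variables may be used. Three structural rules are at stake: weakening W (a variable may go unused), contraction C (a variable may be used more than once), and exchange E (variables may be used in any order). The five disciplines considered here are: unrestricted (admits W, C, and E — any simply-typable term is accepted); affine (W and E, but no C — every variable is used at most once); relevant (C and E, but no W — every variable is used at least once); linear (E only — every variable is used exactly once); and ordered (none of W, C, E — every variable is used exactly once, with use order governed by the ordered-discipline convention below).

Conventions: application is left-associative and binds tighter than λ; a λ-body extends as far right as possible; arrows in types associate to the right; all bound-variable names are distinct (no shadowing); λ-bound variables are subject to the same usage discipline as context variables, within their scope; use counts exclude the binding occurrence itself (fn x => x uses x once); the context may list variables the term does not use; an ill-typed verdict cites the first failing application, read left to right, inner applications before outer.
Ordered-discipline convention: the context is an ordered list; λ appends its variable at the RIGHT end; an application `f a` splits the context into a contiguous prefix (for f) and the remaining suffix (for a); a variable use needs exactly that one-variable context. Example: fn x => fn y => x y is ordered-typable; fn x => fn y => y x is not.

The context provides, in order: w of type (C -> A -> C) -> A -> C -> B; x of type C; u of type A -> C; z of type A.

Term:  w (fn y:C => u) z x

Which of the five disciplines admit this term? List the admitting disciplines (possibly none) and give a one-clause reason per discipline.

accepted by: affine, unrestricted
counts: w: 1; x: 1; u: 1; z: 1; y (λ-bound): 0
use order (left to right): w, u, z, x
typing: well-typed — term : B
ordered ✗ (unused: y — weakening required)
linear ✗ (unused: y — weakening required)
affine ✓ (w, x, u, z, y: no repeats, contraction unneeded)
relevant ✗ (unused: y — weakening required)
unrestricted ✓ (typability at B is all that's needed)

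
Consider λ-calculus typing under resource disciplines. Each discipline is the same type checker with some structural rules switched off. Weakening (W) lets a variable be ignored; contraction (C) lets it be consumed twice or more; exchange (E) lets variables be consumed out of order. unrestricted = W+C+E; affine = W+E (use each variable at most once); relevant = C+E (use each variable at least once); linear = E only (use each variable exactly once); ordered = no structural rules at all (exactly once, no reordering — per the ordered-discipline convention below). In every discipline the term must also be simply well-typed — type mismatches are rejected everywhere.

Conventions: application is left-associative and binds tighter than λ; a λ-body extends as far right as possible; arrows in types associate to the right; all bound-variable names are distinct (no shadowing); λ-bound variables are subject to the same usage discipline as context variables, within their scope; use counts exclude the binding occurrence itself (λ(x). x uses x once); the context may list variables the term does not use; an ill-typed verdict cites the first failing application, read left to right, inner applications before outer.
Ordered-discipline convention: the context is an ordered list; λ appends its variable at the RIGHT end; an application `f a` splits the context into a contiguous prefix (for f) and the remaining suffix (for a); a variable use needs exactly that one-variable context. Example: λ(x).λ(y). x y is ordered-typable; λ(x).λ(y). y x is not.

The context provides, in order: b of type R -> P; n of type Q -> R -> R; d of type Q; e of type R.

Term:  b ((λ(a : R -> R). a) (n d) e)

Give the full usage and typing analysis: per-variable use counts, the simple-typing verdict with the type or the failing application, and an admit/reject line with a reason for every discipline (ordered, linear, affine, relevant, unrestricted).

variable uses: b: 1×; n: 1×; d: 1×; e: 1×; a (λ-bound): 1×
use order (left to right): b, a, n, d, e
typing: well-typed at P
ordered ✓ (b, n, d, e, a once each; derivable with no W/C/E)
linear ✓ (b, n, d, e, a: one use apiece)
affine ✓ (no duplicate uses among b, n, d, e, a)
relevant ✓ (none of b, n, d, e, a goes unused)
unrestricted ✓ (typability at P is all that's needed)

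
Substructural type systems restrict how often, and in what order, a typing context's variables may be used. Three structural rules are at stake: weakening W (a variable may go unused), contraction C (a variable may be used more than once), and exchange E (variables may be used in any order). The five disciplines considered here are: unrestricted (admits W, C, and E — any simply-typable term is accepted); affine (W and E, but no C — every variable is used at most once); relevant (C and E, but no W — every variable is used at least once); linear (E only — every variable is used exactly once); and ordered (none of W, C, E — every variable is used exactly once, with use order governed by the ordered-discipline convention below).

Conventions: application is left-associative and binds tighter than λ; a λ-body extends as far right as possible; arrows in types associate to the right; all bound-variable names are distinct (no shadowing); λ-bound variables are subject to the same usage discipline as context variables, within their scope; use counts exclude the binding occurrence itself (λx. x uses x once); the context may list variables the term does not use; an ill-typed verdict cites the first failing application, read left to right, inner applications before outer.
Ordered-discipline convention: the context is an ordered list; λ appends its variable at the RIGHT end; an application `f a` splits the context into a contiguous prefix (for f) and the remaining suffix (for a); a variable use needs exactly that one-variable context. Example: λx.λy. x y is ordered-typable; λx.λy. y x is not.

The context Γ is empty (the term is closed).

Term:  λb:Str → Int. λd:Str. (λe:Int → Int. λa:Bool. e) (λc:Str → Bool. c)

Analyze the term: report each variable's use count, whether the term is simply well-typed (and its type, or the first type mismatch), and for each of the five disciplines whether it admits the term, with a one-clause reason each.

use counts: b [bound]: 0×; d [bound]: 0×; e [bound]: 1×; a [bound]: 0×; c [bound]: 1×
order of uses: e, c
typing: ill-typed: a function awaiting Int → Int gets (Str → Bool) → Str → Bool
ordered ✗ (fails simple typing)
linear ✗ (a type mismatch blocks all five)
affine ✗ (the type mismatch rejects it)
relevant ✗ (not simply typable)
unrestricted ✗ (fails simple typing)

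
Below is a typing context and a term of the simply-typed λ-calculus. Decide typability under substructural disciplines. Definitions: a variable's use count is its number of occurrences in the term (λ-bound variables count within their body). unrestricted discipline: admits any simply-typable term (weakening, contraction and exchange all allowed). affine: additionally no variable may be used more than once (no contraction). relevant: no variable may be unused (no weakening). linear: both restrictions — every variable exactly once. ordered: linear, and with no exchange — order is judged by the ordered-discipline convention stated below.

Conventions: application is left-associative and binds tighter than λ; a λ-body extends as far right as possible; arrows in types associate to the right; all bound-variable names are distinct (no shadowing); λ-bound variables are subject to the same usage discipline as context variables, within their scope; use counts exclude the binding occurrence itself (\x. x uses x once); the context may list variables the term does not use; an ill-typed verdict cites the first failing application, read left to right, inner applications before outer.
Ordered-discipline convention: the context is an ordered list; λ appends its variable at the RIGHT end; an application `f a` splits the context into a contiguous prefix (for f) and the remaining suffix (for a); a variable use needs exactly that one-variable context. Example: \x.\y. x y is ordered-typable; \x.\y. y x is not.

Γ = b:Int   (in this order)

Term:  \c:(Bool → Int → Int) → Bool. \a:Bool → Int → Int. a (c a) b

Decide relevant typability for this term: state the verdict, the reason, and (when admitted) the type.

yes — b, c, a: all used, weakening unneeded; term : ((Bool → Int → Int) → Bool) → (Bool → Int → Int) → Int
variable uses: b=1; c (bound)=1; a (bound)=2
use order (left to right): a, c, a, b
typing: ✓ — ((Bool → Int → Int) → Bool) → (Bool → Int → Int) → Int
across the five disciplines: ordered ✗ · linear ✗ · affine ✗ · relevant ✓ · unrestricted ✓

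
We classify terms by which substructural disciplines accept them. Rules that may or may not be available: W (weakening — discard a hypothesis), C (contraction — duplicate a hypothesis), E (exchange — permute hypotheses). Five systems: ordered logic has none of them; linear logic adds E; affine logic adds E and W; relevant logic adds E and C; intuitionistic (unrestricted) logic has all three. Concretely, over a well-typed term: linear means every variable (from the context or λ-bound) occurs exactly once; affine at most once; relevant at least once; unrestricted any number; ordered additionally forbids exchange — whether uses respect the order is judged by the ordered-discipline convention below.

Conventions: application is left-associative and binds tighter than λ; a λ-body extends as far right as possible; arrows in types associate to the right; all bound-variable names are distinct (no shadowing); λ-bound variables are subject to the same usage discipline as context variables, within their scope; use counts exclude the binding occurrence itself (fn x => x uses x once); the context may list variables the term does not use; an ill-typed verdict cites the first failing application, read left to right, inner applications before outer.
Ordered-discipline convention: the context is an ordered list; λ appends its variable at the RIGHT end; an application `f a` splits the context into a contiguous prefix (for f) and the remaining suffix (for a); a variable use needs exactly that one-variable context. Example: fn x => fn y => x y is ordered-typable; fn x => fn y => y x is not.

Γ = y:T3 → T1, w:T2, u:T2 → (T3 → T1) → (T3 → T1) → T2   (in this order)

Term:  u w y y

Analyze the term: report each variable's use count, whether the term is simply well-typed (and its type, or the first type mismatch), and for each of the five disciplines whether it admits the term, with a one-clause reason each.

use counts: y: 2×, w: 1×, u: 1×
use order (left to right): u, w, y, y
typing: well-typed at T2
ordered: ✗, y ×2 used more than once (contraction)
linear: ✗, y ×2 used more than once (contraction)
affine: ✗, y ×2 used more than once (contraction)
relevant: ✓, at least one use each (y, w, u)
unrestricted: ✓, simply typable at T2; W, C, E all held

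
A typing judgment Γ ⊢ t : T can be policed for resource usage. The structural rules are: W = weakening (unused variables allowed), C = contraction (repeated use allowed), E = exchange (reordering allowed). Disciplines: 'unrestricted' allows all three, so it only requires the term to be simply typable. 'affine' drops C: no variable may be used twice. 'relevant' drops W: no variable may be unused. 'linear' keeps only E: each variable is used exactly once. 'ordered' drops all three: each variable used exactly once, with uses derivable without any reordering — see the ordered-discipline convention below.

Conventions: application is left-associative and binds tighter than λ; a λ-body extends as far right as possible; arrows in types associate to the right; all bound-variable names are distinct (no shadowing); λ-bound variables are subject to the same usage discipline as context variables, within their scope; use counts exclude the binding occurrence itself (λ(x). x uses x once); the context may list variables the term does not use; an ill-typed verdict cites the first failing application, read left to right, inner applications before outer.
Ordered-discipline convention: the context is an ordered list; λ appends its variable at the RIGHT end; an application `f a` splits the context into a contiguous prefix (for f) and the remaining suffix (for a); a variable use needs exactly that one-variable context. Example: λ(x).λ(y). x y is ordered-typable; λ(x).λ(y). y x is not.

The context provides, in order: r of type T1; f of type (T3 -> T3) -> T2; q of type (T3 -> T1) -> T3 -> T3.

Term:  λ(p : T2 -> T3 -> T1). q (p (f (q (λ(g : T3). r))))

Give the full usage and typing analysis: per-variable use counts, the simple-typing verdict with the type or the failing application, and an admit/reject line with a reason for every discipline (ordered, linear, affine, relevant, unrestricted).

usage: r ×1; f ×1; q ×2; p [bound] ×1; g [bound] ×0
uses in reading order: q, p, f, q, r
typing: ✓ — (T2 -> T3 -> T1) -> T3 -> T3
ordered: ✗, uses contraction: q ×2; needs weakening: g unused
linear: ✗, uses contraction: q ×2; needs weakening: g unused
affine: ✗, uses contraction: q ×2
relevant: ✗, needs weakening: g unused
unrestricted: ✓, typability at (T2 -> T3 -> T1) -> T3 -> T3 is all that's needed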